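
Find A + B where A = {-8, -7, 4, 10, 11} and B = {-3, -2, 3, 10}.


A + B = {a + b : a ∈ A, b ∈ B}.
Enumerate all |A|·|B| = 5·4 = 20 pairs (a, b) and collect distinct sums.
a = -8: -8+-3=-11, -8+-2=-10, -8+3=-5, -8+10=2
a = -7: -7+-3=-10, -7+-2=-9, -7+3=-4, -7+10=3
a = 4: 4+-3=1, 4+-2=2, 4+3=7, 4+10=14
a = 10: 10+-3=7, 10+-2=8, 10+3=13, 10+10=20
a = 11: 11+-3=8, 11+-2=9, 11+3=14, 11+10=21
Collecting distinct sums: A + B = {-11, -10, -9, -5, -4, 1, 2, 3, 7, 8, 9, 13, 14, 20, 21}
|A + B| = 15

A + B = {-11, -10, -9, -5, -4, 1, 2, 3, 7, 8, 9, 13, 14, 20, 21}


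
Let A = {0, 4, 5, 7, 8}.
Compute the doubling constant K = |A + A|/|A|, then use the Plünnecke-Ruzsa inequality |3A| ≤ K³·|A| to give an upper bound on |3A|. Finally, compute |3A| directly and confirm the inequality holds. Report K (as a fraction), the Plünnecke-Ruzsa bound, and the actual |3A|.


|A| = 5.
Step 1: Compute A + A by enumerating all 25 pairs.
A + A = {0, 4, 5, 7, 8, 9, 10, 11, 12, 13, 14, 15, 16}, so |A + A| = 13.
Step 2: Doubling constant K = |A + A|/|A| = 13/5 = 13/5 ≈ 2.6000.
Step 3: Plünnecke-Ruzsa gives |3A| ≤ K³·|A| = (2.6000)³ · 5 ≈ 87.8800.
Step 4: Compute 3A = A + A + A directly by enumerating all triples (a,b,c) ∈ A³; |3A| = 21.
Step 5: Check 21 ≤ 87.8800? Yes ✓.

K = 13/5, Plünnecke-Ruzsa bound K³|A| ≈ 87.8800, |3A| = 21, inequality holds.


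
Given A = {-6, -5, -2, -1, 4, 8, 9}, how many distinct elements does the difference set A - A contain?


A - A = {a - a' : a, a' ∈ A}; |A| = 7.
Bounds: 2|A|-1 ≤ |A - A| ≤ |A|² - |A| + 1, i.e. 13 ≤ |A - A| ≤ 43.
Note: 0 ∈ A - A always (from a - a). The set is symmetric: if d ∈ A - A then -d ∈ A - A.
Enumerate nonzero differences d = a - a' with a > a' (then include -d):
Positive differences: {1, 3, 4, 5, 6, 9, 10, 11, 13, 14, 15}
Full difference set: {0} ∪ (positive diffs) ∪ (negative diffs).
|A - A| = 1 + 2·11 = 23 (matches direct enumeration: 23).

|A - A| = 23


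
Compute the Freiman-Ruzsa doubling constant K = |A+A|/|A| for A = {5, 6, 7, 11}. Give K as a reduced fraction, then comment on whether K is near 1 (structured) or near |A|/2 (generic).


|A| = 4.
Compute A + A by enumerating all 16 pairs.
A + A = {10, 11, 12, 13, 14, 16, 17, 18, 22}, so |A + A| = 9.
K = |A + A| / |A| = 9/4 (already in lowest terms) ≈ 2.2500.
Reference: AP of size 4 gives K = 7/4 ≈ 1.7500; a fully generic set of size 4 gives K ≈ 2.5000.

|A| = 4, |A + A| = 9, K = 9/4.


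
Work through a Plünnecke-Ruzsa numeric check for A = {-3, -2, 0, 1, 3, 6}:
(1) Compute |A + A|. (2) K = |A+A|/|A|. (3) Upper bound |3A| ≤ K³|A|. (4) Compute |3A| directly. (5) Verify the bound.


|A| = 6.
Step 1: Compute A + A by enumerating all 36 pairs.
A + A = {-6, -5, -4, -3, -2, -1, 0, 1, 2, 3, 4, 6, 7, 9, 12}, so |A + A| = 15.
Step 2: Doubling constant K = |A + A|/|A| = 15/6 = 15/6 ≈ 2.5000.
Step 3: Plünnecke-Ruzsa gives |3A| ≤ K³·|A| = (2.5000)³ · 6 ≈ 93.7500.
Step 4: Compute 3A = A + A + A directly by enumerating all triples (a,b,c) ∈ A³; |3A| = 24.
Step 5: Check 24 ≤ 93.7500? Yes ✓.

K = 15/6, Plünnecke-Ruzsa bound K³|A| ≈ 93.7500, |3A| = 24, inequality holds.


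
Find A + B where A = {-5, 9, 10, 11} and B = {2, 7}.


A + B = {a + b : a ∈ A, b ∈ B}.
Enumerate all |A|·|B| = 4·2 = 8 pairs (a, b) and collect distinct sums.
a = -5: -5+2=-3, -5+7=2
a = 9: 9+2=11, 9+7=16
a = 10: 10+2=12, 10+7=17
a = 11: 11+2=13, 11+7=18
Collecting distinct sums: A + B = {-3, 2, 11, 12, 13, 16, 17, 18}
|A + B| = 8

A + B = {-3, 2, 11, 12, 13, 16, 17, 18}


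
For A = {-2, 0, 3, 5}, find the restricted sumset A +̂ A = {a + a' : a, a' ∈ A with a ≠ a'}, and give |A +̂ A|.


Restricted sumset: A +̂ A = {a + a' : a ∈ A, a' ∈ A, a ≠ a'}.
Equivalently, take A + A and drop any sum 2a that is achievable ONLY as a + a for a ∈ A (i.e. sums representable only with equal summands).
Enumerate pairs (a, a') with a < a' (symmetric, so each unordered pair gives one sum; this covers all a ≠ a'):
  -2 + 0 = -2
  -2 + 3 = 1
  -2 + 5 = 3
  0 + 3 = 3
  0 + 5 = 5
  3 + 5 = 8
Collected distinct sums: {-2, 1, 3, 5, 8}
|A +̂ A| = 5
(Reference bound: |A +̂ A| ≥ 2|A| - 3 for |A| ≥ 2, with |A| = 4 giving ≥ 5.)

|A +̂ A| = 5


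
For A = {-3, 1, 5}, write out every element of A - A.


A - A = {a - a' : a, a' ∈ A}.
Compute a - a' for each ordered pair (a, a'):
a = -3: -3--3=0, -3-1=-4, -3-5=-8
a = 1: 1--3=4, 1-1=0, 1-5=-4
a = 5: 5--3=8, 5-1=4, 5-5=0
Collecting distinct values (and noting 0 appears from a-a):
A - A = {-8, -4, 0, 4, 8}
|A - A| = 5

A - A = {-8, -4, 0, 4, 8}


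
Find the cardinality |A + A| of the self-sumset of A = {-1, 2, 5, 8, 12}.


A + A = {a + a' : a, a' ∈ A}; |A| = 5.
General bounds: 2|A| - 1 ≤ |A + A| ≤ |A|(|A|+1)/2, i.e. 9 ≤ |A + A| ≤ 15.
Lower bound 2|A|-1 is attained iff A is an arithmetic progression.
Enumerate sums a + a' for a ≤ a' (symmetric, so this suffices):
a = -1: -1+-1=-2, -1+2=1, -1+5=4, -1+8=7, -1+12=11
a = 2: 2+2=4, 2+5=7, 2+8=10, 2+12=14
a = 5: 5+5=10, 5+8=13, 5+12=17
a = 8: 8+8=16, 8+12=20
a = 12: 12+12=24
Distinct sums: {-2, 1, 4, 7, 10, 11, 13, 14, 16, 17, 20, 24}
|A + A| = 12

|A + A| = 12


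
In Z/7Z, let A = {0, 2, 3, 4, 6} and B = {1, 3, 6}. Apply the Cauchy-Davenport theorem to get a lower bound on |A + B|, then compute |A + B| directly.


Cauchy-Davenport: |A + B| ≥ min(p, |A| + |B| - 1) for A, B nonempty in Z/pZ.
|A| = 5, |B| = 3, p = 7.
CD lower bound = min(7, 5 + 3 - 1) = min(7, 7) = 7.
Compute A + B mod 7 directly:
a = 0: 0+1=1, 0+3=3, 0+6=6
a = 2: 2+1=3, 2+3=5, 2+6=1
a = 3: 3+1=4, 3+3=6, 3+6=2
a = 4: 4+1=5, 4+3=0, 4+6=3
a = 6: 6+1=0, 6+3=2, 6+6=5
A + B = {0, 1, 2, 3, 4, 5, 6}, so |A + B| = 7.
Verify: 7 ≥ 7? Yes ✓.

CD lower bound = 7, actual |A + B| = 7.


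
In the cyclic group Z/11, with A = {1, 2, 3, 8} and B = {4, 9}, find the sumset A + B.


Work in Z/11Z: reduce every sum a + b modulo 11.
Enumerate all 8 pairs:
a = 1: 1+4=5, 1+9=10
a = 2: 2+4=6, 2+9=0
a = 3: 3+4=7, 3+9=1
a = 8: 8+4=1, 8+9=6
Distinct residues collected: {0, 1, 5, 6, 7, 10}
|A + B| = 6 (out of 11 total residues).

A + B = {0, 1, 5, 6, 7, 10}


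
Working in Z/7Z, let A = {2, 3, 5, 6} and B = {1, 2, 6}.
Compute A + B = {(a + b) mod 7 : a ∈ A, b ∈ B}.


Work in Z/7Z: reduce every sum a + b modulo 7.
Enumerate all 12 pairs:
a = 2: 2+1=3, 2+2=4, 2+6=1
a = 3: 3+1=4, 3+2=5, 3+6=2
a = 5: 5+1=6, 5+2=0, 5+6=4
a = 6: 6+1=0, 6+2=1, 6+6=5
Distinct residues collected: {0, 1, 2, 3, 4, 5, 6}
|A + B| = 7 (out of 7 total residues).

A + B = {0, 1, 2, 3, 4, 5, 6}


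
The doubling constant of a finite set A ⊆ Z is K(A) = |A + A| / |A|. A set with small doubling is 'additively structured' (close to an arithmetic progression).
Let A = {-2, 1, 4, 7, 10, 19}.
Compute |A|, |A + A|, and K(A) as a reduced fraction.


|A| = 6.
Compute A + A by enumerating all 36 pairs.
A + A = {-4, -1, 2, 5, 8, 11, 14, 17, 20, 23, 26, 29, 38}, so |A + A| = 13.
K = |A + A| / |A| = 13/6 (already in lowest terms) ≈ 2.1667.
Reference: AP of size 6 gives K = 11/6 ≈ 1.8333; a fully generic set of size 6 gives K ≈ 3.5000.

|A| = 6, |A + A| = 13, K = 13/6.


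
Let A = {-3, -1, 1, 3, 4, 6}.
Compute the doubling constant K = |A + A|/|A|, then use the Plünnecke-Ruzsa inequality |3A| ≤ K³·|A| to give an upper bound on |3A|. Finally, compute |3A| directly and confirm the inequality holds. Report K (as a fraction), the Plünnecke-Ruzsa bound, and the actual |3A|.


|A| = 6.
Step 1: Compute A + A by enumerating all 36 pairs.
A + A = {-6, -4, -2, 0, 1, 2, 3, 4, 5, 6, 7, 8, 9, 10, 12}, so |A + A| = 15.
Step 2: Doubling constant K = |A + A|/|A| = 15/6 = 15/6 ≈ 2.5000.
Step 3: Plünnecke-Ruzsa gives |3A| ≤ K³·|A| = (2.5000)³ · 6 ≈ 93.7500.
Step 4: Compute 3A = A + A + A directly by enumerating all triples (a,b,c) ∈ A³; |3A| = 24.
Step 5: Check 24 ≤ 93.7500? Yes ✓.

K = 15/6, Plünnecke-Ruzsa bound K³|A| ≈ 93.7500, |3A| = 24, inequality holds.


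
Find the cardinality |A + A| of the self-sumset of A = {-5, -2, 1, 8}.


A + A = {a + a' : a, a' ∈ A}; |A| = 4.
General bounds: 2|A| - 1 ≤ |A + A| ≤ |A|(|A|+1)/2, i.e. 7 ≤ |A + A| ≤ 10.
Lower bound 2|A|-1 is attained iff A is an arithmetic progression.
Enumerate sums a + a' for a ≤ a' (symmetric, so this suffices):
a = -5: -5+-5=-10, -5+-2=-7, -5+1=-4, -5+8=3
a = -2: -2+-2=-4, -2+1=-1, -2+8=6
a = 1: 1+1=2, 1+8=9
a = 8: 8+8=16
Distinct sums: {-10, -7, -4, -1, 2, 3, 6, 9, 16}
|A + A| = 9

|A + A| = 9


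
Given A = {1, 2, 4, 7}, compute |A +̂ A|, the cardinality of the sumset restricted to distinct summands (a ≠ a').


Restricted sumset: A +̂ A = {a + a' : a ∈ A, a' ∈ A, a ≠ a'}.
Equivalently, take A + A and drop any sum 2a that is achievable ONLY as a + a for a ∈ A (i.e. sums representable only with equal summands).
Enumerate pairs (a, a') with a < a' (symmetric, so each unordered pair gives one sum; this covers all a ≠ a'):
  1 + 2 = 3
  1 + 4 = 5
  1 + 7 = 8
  2 + 4 = 6
  2 + 7 = 9
  4 + 7 = 11
Collected distinct sums: {3, 5, 6, 8, 9, 11}
|A +̂ A| = 6
(Reference bound: |A +̂ A| ≥ 2|A| - 3 for |A| ≥ 2, with |A| = 4 giving ≥ 5.)

|A +̂ A| = 6


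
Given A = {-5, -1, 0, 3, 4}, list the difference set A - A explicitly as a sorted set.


A - A = {a - a' : a, a' ∈ A}.
Compute a - a' for each ordered pair (a, a'):
a = -5: -5--5=0, -5--1=-4, -5-0=-5, -5-3=-8, -5-4=-9
a = -1: -1--5=4, -1--1=0, -1-0=-1, -1-3=-4, -1-4=-5
a = 0: 0--5=5, 0--1=1, 0-0=0, 0-3=-3, 0-4=-4
a = 3: 3--5=8, 3--1=4, 3-0=3, 3-3=0, 3-4=-1
a = 4: 4--5=9, 4--1=5, 4-0=4, 4-3=1, 4-4=0
Collecting distinct values (and noting 0 appears from a-a):
A - A = {-9, -8, -5, -4, -3, -1, 0, 1, 3, 4, 5, 8, 9}
|A - A| = 13

A - A = {-9, -8, -5, -4, -3, -1, 0, 1, 3, 4, 5, 8, 9}


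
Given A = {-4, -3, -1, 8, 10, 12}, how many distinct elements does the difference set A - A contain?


A - A = {a - a' : a, a' ∈ A}; |A| = 6.
Bounds: 2|A|-1 ≤ |A - A| ≤ |A|² - |A| + 1, i.e. 11 ≤ |A - A| ≤ 31.
Note: 0 ∈ A - A always (from a - a). The set is symmetric: if d ∈ A - A then -d ∈ A - A.
Enumerate nonzero differences d = a - a' with a > a' (then include -d):
Positive differences: {1, 2, 3, 4, 9, 11, 12, 13, 14, 15, 16}
Full difference set: {0} ∪ (positive diffs) ∪ (negative diffs).
|A - A| = 1 + 2·11 = 23 (matches direct enumeration: 23).

|A - A| = 23


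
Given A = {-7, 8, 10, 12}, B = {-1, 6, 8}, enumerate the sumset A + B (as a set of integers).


A + B = {a + b : a ∈ A, b ∈ B}.
Enumerate all |A|·|B| = 4·3 = 12 pairs (a, b) and collect distinct sums.
a = -7: -7+-1=-8, -7+6=-1, -7+8=1
a = 8: 8+-1=7, 8+6=14, 8+8=16
a = 10: 10+-1=9, 10+6=16, 10+8=18
a = 12: 12+-1=11, 12+6=18, 12+8=20
Collecting distinct sums: A + B = {-8, -1, 1, 7, 9, 11, 14, 16, 18, 20}
|A + B| = 10

A + B = {-8, -1, 1, 7, 9, 11, 14, 16, 18, 20}


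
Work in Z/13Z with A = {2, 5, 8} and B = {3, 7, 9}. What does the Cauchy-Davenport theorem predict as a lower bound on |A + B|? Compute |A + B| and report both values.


Cauchy-Davenport: |A + B| ≥ min(p, |A| + |B| - 1) for A, B nonempty in Z/pZ.
|A| = 3, |B| = 3, p = 13.
CD lower bound = min(13, 3 + 3 - 1) = min(13, 5) = 5.
Compute A + B mod 13 directly:
a = 2: 2+3=5, 2+7=9, 2+9=11
a = 5: 5+3=8, 5+7=12, 5+9=1
a = 8: 8+3=11, 8+7=2, 8+9=4
A + B = {1, 2, 4, 5, 8, 9, 11, 12}, so |A + B| = 8.
Verify: 8 ≥ 5? Yes ✓.

CD lower bound = 5, actual |A + B| = 8.


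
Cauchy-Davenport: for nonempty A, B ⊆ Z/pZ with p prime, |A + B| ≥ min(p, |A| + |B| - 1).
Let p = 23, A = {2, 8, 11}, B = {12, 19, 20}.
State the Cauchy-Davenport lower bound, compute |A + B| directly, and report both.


Cauchy-Davenport: |A + B| ≥ min(p, |A| + |B| - 1) for A, B nonempty in Z/pZ.
|A| = 3, |B| = 3, p = 23.
CD lower bound = min(23, 3 + 3 - 1) = min(23, 5) = 5.
Compute A + B mod 23 directly:
a = 2: 2+12=14, 2+19=21, 2+20=22
a = 8: 8+12=20, 8+19=4, 8+20=5
a = 11: 11+12=0, 11+19=7, 11+20=8
A + B = {0, 4, 5, 7, 8, 14, 20, 21, 22}, so |A + B| = 9.
Verify: 9 ≥ 5? Yes ✓.

CD lower bound = 5, actual |A + B| = 9.


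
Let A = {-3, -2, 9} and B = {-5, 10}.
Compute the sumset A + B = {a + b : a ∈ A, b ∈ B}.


A + B = {a + b : a ∈ A, b ∈ B}.
Enumerate all |A|·|B| = 3·2 = 6 pairs (a, b) and collect distinct sums.
a = -3: -3+-5=-8, -3+10=7
a = -2: -2+-5=-7, -2+10=8
a = 9: 9+-5=4, 9+10=19
Collecting distinct sums: A + B = {-8, -7, 4, 7, 8, 19}
|A + B| = 6

A + B = {-8, -7, 4, 7, 8, 19}


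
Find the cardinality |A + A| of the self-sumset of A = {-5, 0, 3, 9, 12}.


A + A = {a + a' : a, a' ∈ A}; |A| = 5.
General bounds: 2|A| - 1 ≤ |A + A| ≤ |A|(|A|+1)/2, i.e. 9 ≤ |A + A| ≤ 15.
Lower bound 2|A|-1 is attained iff A is an arithmetic progression.
Enumerate sums a + a' for a ≤ a' (symmetric, so this suffices):
a = -5: -5+-5=-10, -5+0=-5, -5+3=-2, -5+9=4, -5+12=7
a = 0: 0+0=0, 0+3=3, 0+9=9, 0+12=12
a = 3: 3+3=6, 3+9=12, 3+12=15
a = 9: 9+9=18, 9+12=21
a = 12: 12+12=24
Distinct sums: {-10, -5, -2, 0, 3, 4, 6, 7, 9, 12, 15, 18, 21, 24}
|A + A| = 14

|A + A| = 14


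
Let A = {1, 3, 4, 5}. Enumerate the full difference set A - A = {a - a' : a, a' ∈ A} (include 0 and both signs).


A - A = {a - a' : a, a' ∈ A}.
Compute a - a' for each ordered pair (a, a'):
a = 1: 1-1=0, 1-3=-2, 1-4=-3, 1-5=-4
a = 3: 3-1=2, 3-3=0, 3-4=-1, 3-5=-2
a = 4: 4-1=3, 4-3=1, 4-4=0, 4-5=-1
a = 5: 5-1=4, 5-3=2, 5-4=1, 5-5=0
Collecting distinct values (and noting 0 appears from a-a):
A - A = {-4, -3, -2, -1, 0, 1, 2, 3, 4}
|A - A| = 9

A - A = {-4, -3, -2, -1, 0, 1, 2, 3, 4}


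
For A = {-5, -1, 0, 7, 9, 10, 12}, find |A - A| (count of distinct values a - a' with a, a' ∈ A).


A - A = {a - a' : a, a' ∈ A}; |A| = 7.
Bounds: 2|A|-1 ≤ |A - A| ≤ |A|² - |A| + 1, i.e. 13 ≤ |A - A| ≤ 43.
Note: 0 ∈ A - A always (from a - a). The set is symmetric: if d ∈ A - A then -d ∈ A - A.
Enumerate nonzero differences d = a - a' with a > a' (then include -d):
Positive differences: {1, 2, 3, 4, 5, 7, 8, 9, 10, 11, 12, 13, 14, 15, 17}
Full difference set: {0} ∪ (positive diffs) ∪ (negative diffs).
|A - A| = 1 + 2·15 = 31 (matches direct enumeration: 31).

|A - A| = 31


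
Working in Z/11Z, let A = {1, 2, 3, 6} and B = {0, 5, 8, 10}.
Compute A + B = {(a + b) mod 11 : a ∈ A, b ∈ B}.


Work in Z/11Z: reduce every sum a + b modulo 11.
Enumerate all 16 pairs:
a = 1: 1+0=1, 1+5=6, 1+8=9, 1+10=0
a = 2: 2+0=2, 2+5=7, 2+8=10, 2+10=1
a = 3: 3+0=3, 3+5=8, 3+8=0, 3+10=2
a = 6: 6+0=6, 6+5=0, 6+8=3, 6+10=5
Distinct residues collected: {0, 1, 2, 3, 5, 6, 7, 8, 9, 10}
|A + B| = 10 (out of 11 total residues).

A + B = {0, 1, 2, 3, 5, 6, 7, 8, 9, 10}


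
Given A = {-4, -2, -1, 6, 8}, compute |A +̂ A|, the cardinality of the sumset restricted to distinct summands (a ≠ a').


Restricted sumset: A +̂ A = {a + a' : a ∈ A, a' ∈ A, a ≠ a'}.
Equivalently, take A + A and drop any sum 2a that is achievable ONLY as a + a for a ∈ A (i.e. sums representable only with equal summands).
Enumerate pairs (a, a') with a < a' (symmetric, so each unordered pair gives one sum; this covers all a ≠ a'):
  -4 + -2 = -6
  -4 + -1 = -5
  -4 + 6 = 2
  -4 + 8 = 4
  -2 + -1 = -3
  -2 + 6 = 4
  -2 + 8 = 6
  -1 + 6 = 5
  -1 + 8 = 7
  6 + 8 = 14
Collected distinct sums: {-6, -5, -3, 2, 4, 5, 6, 7, 14}
|A +̂ A| = 9
(Reference bound: |A +̂ A| ≥ 2|A| - 3 for |A| ≥ 2, with |A| = 5 giving ≥ 7.)

|A +̂ A| = 9


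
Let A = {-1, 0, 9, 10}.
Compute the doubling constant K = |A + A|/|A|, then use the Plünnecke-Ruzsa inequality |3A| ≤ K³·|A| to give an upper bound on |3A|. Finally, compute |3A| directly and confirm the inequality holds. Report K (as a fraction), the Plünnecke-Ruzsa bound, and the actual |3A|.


|A| = 4.
Step 1: Compute A + A by enumerating all 16 pairs.
A + A = {-2, -1, 0, 8, 9, 10, 18, 19, 20}, so |A + A| = 9.
Step 2: Doubling constant K = |A + A|/|A| = 9/4 = 9/4 ≈ 2.2500.
Step 3: Plünnecke-Ruzsa gives |3A| ≤ K³·|A| = (2.2500)³ · 4 ≈ 45.5625.
Step 4: Compute 3A = A + A + A directly by enumerating all triples (a,b,c) ∈ A³; |3A| = 16.
Step 5: Check 16 ≤ 45.5625? Yes ✓.

K = 9/4, Plünnecke-Ruzsa bound K³|A| ≈ 45.5625, |3A| = 16, inequality holds.


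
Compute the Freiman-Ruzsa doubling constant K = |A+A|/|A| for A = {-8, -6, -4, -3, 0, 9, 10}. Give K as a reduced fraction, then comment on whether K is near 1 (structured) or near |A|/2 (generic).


|A| = 7.
Compute A + A by enumerating all 49 pairs.
A + A = {-16, -14, -12, -11, -10, -9, -8, -7, -6, -4, -3, 0, 1, 2, 3, 4, 5, 6, 7, 9, 10, 18, 19, 20}, so |A + A| = 24.
K = |A + A| / |A| = 24/7 (already in lowest terms) ≈ 3.4286.
Reference: AP of size 7 gives K = 13/7 ≈ 1.8571; a fully generic set of size 7 gives K ≈ 4.0000.

|A| = 7, |A + A| = 24, K = 24/7.


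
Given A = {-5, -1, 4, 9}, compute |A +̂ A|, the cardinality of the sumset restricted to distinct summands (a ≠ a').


Restricted sumset: A +̂ A = {a + a' : a ∈ A, a' ∈ A, a ≠ a'}.
Equivalently, take A + A and drop any sum 2a that is achievable ONLY as a + a for a ∈ A (i.e. sums representable only with equal summands).
Enumerate pairs (a, a') with a < a' (symmetric, so each unordered pair gives one sum; this covers all a ≠ a'):
  -5 + -1 = -6
  -5 + 4 = -1
  -5 + 9 = 4
  -1 + 4 = 3
  -1 + 9 = 8
  4 + 9 = 13
Collected distinct sums: {-6, -1, 3, 4, 8, 13}
|A +̂ A| = 6
(Reference bound: |A +̂ A| ≥ 2|A| - 3 for |A| ≥ 2, with |A| = 4 giving ≥ 5.)

|A +̂ A| = 6


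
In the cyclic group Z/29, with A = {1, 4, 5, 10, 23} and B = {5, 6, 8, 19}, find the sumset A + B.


Work in Z/29Z: reduce every sum a + b modulo 29.
Enumerate all 20 pairs:
a = 1: 1+5=6, 1+6=7, 1+8=9, 1+19=20
a = 4: 4+5=9, 4+6=10, 4+8=12, 4+19=23
a = 5: 5+5=10, 5+6=11, 5+8=13, 5+19=24
a = 10: 10+5=15, 10+6=16, 10+8=18, 10+19=0
a = 23: 23+5=28, 23+6=0, 23+8=2, 23+19=13
Distinct residues collected: {0, 2, 6, 7, 9, 10, 11, 12, 13, 15, 16, 18, 20, 23, 24, 28}
|A + B| = 16 (out of 29 total residues).

A + B = {0, 2, 6, 7, 9, 10, 11, 12, 13, 15, 16, 18, 20, 23, 24, 28}


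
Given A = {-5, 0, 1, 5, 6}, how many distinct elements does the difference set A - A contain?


A - A = {a - a' : a, a' ∈ A}; |A| = 5.
Bounds: 2|A|-1 ≤ |A - A| ≤ |A|² - |A| + 1, i.e. 9 ≤ |A - A| ≤ 21.
Note: 0 ∈ A - A always (from a - a). The set is symmetric: if d ∈ A - A then -d ∈ A - A.
Enumerate nonzero differences d = a - a' with a > a' (then include -d):
Positive differences: {1, 4, 5, 6, 10, 11}
Full difference set: {0} ∪ (positive diffs) ∪ (negative diffs).
|A - A| = 1 + 2·6 = 13 (matches direct enumeration: 13).

|A - A| = 13


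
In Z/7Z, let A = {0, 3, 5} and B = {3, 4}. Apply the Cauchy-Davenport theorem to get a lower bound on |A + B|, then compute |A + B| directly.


Cauchy-Davenport: |A + B| ≥ min(p, |A| + |B| - 1) for A, B nonempty in Z/pZ.
|A| = 3, |B| = 2, p = 7.
CD lower bound = min(7, 3 + 2 - 1) = min(7, 4) = 4.
Compute A + B mod 7 directly:
a = 0: 0+3=3, 0+4=4
a = 3: 3+3=6, 3+4=0
a = 5: 5+3=1, 5+4=2
A + B = {0, 1, 2, 3, 4, 6}, so |A + B| = 6.
Verify: 6 ≥ 4? Yes ✓.

CD lower bound = 4, actual |A + B| = 6.


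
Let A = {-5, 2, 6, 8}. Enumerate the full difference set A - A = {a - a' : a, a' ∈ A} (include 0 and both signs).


A - A = {a - a' : a, a' ∈ A}.
Compute a - a' for each ordered pair (a, a'):
a = -5: -5--5=0, -5-2=-7, -5-6=-11, -5-8=-13
a = 2: 2--5=7, 2-2=0, 2-6=-4, 2-8=-6
a = 6: 6--5=11, 6-2=4, 6-6=0, 6-8=-2
a = 8: 8--5=13, 8-2=6, 8-6=2, 8-8=0
Collecting distinct values (and noting 0 appears from a-a):
A - A = {-13, -11, -7, -6, -4, -2, 0, 2, 4, 6, 7, 11, 13}
|A - A| = 13

A - A = {-13, -11, -7, -6, -4, -2, 0, 2, 4, 6, 7, 11, 13}


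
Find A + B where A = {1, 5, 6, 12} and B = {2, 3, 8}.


A + B = {a + b : a ∈ A, b ∈ B}.
Enumerate all |A|·|B| = 4·3 = 12 pairs (a, b) and collect distinct sums.
a = 1: 1+2=3, 1+3=4, 1+8=9
a = 5: 5+2=7, 5+3=8, 5+8=13
a = 6: 6+2=8, 6+3=9, 6+8=14
a = 12: 12+2=14, 12+3=15, 12+8=20
Collecting distinct sums: A + B = {3, 4, 7, 8, 9, 13, 14, 15, 20}
|A + B| = 9

A + B = {3, 4, 7, 8, 9, 13, 14, 15, 20}


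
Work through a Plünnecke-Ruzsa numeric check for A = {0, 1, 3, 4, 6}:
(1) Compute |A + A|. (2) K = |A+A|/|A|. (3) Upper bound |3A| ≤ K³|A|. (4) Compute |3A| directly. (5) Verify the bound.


|A| = 5.
Step 1: Compute A + A by enumerating all 25 pairs.
A + A = {0, 1, 2, 3, 4, 5, 6, 7, 8, 9, 10, 12}, so |A + A| = 12.
Step 2: Doubling constant K = |A + A|/|A| = 12/5 = 12/5 ≈ 2.4000.
Step 3: Plünnecke-Ruzsa gives |3A| ≤ K³·|A| = (2.4000)³ · 5 ≈ 69.1200.
Step 4: Compute 3A = A + A + A directly by enumerating all triples (a,b,c) ∈ A³; |3A| = 18.
Step 5: Check 18 ≤ 69.1200? Yes ✓.

K = 12/5, Plünnecke-Ruzsa bound K³|A| ≈ 69.1200, |3A| = 18, inequality holds.


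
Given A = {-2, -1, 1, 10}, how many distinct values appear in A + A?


A + A = {a + a' : a, a' ∈ A}; |A| = 4.
General bounds: 2|A| - 1 ≤ |A + A| ≤ |A|(|A|+1)/2, i.e. 7 ≤ |A + A| ≤ 10.
Lower bound 2|A|-1 is attained iff A is an arithmetic progression.
Enumerate sums a + a' for a ≤ a' (symmetric, so this suffices):
a = -2: -2+-2=-4, -2+-1=-3, -2+1=-1, -2+10=8
a = -1: -1+-1=-2, -1+1=0, -1+10=9
a = 1: 1+1=2, 1+10=11
a = 10: 10+10=20
Distinct sums: {-4, -3, -2, -1, 0, 2, 8, 9, 11, 20}
|A + A| = 10

|A + A| = 10


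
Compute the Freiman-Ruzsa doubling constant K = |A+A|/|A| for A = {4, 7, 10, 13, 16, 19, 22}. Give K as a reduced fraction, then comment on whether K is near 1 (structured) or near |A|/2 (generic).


|A| = 7.
Compute A + A by enumerating all 49 pairs.
A + A = {8, 11, 14, 17, 20, 23, 26, 29, 32, 35, 38, 41, 44}, so |A + A| = 13.
K = |A + A| / |A| = 13/7 (already in lowest terms) ≈ 1.8571.
Reference: AP of size 7 gives K = 13/7 ≈ 1.8571; a fully generic set of size 7 gives K ≈ 4.0000.

|A| = 7, |A + A| = 13, K = 13/7.


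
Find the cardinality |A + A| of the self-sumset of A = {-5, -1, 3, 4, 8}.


A + A = {a + a' : a, a' ∈ A}; |A| = 5.
General bounds: 2|A| - 1 ≤ |A + A| ≤ |A|(|A|+1)/2, i.e. 9 ≤ |A + A| ≤ 15.
Lower bound 2|A|-1 is attained iff A is an arithmetic progression.
Enumerate sums a + a' for a ≤ a' (symmetric, so this suffices):
a = -5: -5+-5=-10, -5+-1=-6, -5+3=-2, -5+4=-1, -5+8=3
a = -1: -1+-1=-2, -1+3=2, -1+4=3, -1+8=7
a = 3: 3+3=6, 3+4=7, 3+8=11
a = 4: 4+4=8, 4+8=12
a = 8: 8+8=16
Distinct sums: {-10, -6, -2, -1, 2, 3, 6, 7, 8, 11, 12, 16}
|A + A| = 12

|A + A| = 12


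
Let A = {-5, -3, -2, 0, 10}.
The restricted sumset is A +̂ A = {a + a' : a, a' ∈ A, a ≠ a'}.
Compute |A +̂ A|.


Restricted sumset: A +̂ A = {a + a' : a ∈ A, a' ∈ A, a ≠ a'}.
Equivalently, take A + A and drop any sum 2a that is achievable ONLY as a + a for a ∈ A (i.e. sums representable only with equal summands).
Enumerate pairs (a, a') with a < a' (symmetric, so each unordered pair gives one sum; this covers all a ≠ a'):
  -5 + -3 = -8
  -5 + -2 = -7
  -5 + 0 = -5
  -5 + 10 = 5
  -3 + -2 = -5
  -3 + 0 = -3
  -3 + 10 = 7
  -2 + 0 = -2
  -2 + 10 = 8
  0 + 10 = 10
Collected distinct sums: {-8, -7, -5, -3, -2, 5, 7, 8, 10}
|A +̂ A| = 9
(Reference bound: |A +̂ A| ≥ 2|A| - 3 for |A| ≥ 2, with |A| = 5 giving ≥ 7.)

|A +̂ A| = 9


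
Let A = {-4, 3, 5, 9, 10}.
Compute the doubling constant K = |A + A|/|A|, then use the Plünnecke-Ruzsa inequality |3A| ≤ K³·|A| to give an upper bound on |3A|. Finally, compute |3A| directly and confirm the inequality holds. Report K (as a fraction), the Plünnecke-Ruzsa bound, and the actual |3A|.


|A| = 5.
Step 1: Compute A + A by enumerating all 25 pairs.
A + A = {-8, -1, 1, 5, 6, 8, 10, 12, 13, 14, 15, 18, 19, 20}, so |A + A| = 14.
Step 2: Doubling constant K = |A + A|/|A| = 14/5 = 14/5 ≈ 2.8000.
Step 3: Plünnecke-Ruzsa gives |3A| ≤ K³·|A| = (2.8000)³ · 5 ≈ 109.7600.
Step 4: Compute 3A = A + A + A directly by enumerating all triples (a,b,c) ∈ A³; |3A| = 28.
Step 5: Check 28 ≤ 109.7600? Yes ✓.

K = 14/5, Plünnecke-Ruzsa bound K³|A| ≈ 109.7600, |3A| = 28, inequality holds.


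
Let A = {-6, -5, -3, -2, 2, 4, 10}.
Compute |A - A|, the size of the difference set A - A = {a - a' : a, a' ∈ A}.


A - A = {a - a' : a, a' ∈ A}; |A| = 7.
Bounds: 2|A|-1 ≤ |A - A| ≤ |A|² - |A| + 1, i.e. 13 ≤ |A - A| ≤ 43.
Note: 0 ∈ A - A always (from a - a). The set is symmetric: if d ∈ A - A then -d ∈ A - A.
Enumerate nonzero differences d = a - a' with a > a' (then include -d):
Positive differences: {1, 2, 3, 4, 5, 6, 7, 8, 9, 10, 12, 13, 15, 16}
Full difference set: {0} ∪ (positive diffs) ∪ (negative diffs).
|A - A| = 1 + 2·14 = 29 (matches direct enumeration: 29).

|A - A| = 29


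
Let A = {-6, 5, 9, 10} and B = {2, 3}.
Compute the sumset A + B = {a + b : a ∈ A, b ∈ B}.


A + B = {a + b : a ∈ A, b ∈ B}.
Enumerate all |A|·|B| = 4·2 = 8 pairs (a, b) and collect distinct sums.
a = -6: -6+2=-4, -6+3=-3
a = 5: 5+2=7, 5+3=8
a = 9: 9+2=11, 9+3=12
a = 10: 10+2=12, 10+3=13
Collecting distinct sums: A + B = {-4, -3, 7, 8, 11, 12, 13}
|A + B| = 7

A + B = {-4, -3, 7, 8, 11, 12, 13}


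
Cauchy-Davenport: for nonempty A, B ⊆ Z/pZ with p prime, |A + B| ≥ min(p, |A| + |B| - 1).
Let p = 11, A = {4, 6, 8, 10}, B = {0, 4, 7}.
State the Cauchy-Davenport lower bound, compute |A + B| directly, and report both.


Cauchy-Davenport: |A + B| ≥ min(p, |A| + |B| - 1) for A, B nonempty in Z/pZ.
|A| = 4, |B| = 3, p = 11.
CD lower bound = min(11, 4 + 3 - 1) = min(11, 6) = 6.
Compute A + B mod 11 directly:
a = 4: 4+0=4, 4+4=8, 4+7=0
a = 6: 6+0=6, 6+4=10, 6+7=2
a = 8: 8+0=8, 8+4=1, 8+7=4
a = 10: 10+0=10, 10+4=3, 10+7=6
A + B = {0, 1, 2, 3, 4, 6, 8, 10}, so |A + B| = 8.
Verify: 8 ≥ 6? Yes ✓.

CD lower bound = 6, actual |A + B| = 8.


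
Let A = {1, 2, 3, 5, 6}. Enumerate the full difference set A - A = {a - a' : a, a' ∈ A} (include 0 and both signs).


A - A = {a - a' : a, a' ∈ A}.
Compute a - a' for each ordered pair (a, a'):
a = 1: 1-1=0, 1-2=-1, 1-3=-2, 1-5=-4, 1-6=-5
a = 2: 2-1=1, 2-2=0, 2-3=-1, 2-5=-3, 2-6=-4
a = 3: 3-1=2, 3-2=1, 3-3=0, 3-5=-2, 3-6=-3
a = 5: 5-1=4, 5-2=3, 5-3=2, 5-5=0, 5-6=-1
a = 6: 6-1=5, 6-2=4, 6-3=3, 6-5=1, 6-6=0
Collecting distinct values (and noting 0 appears from a-a):
A - A = {-5, -4, -3, -2, -1, 0, 1, 2, 3, 4, 5}
|A - A| = 11

A - A = {-5, -4, -3, -2, -1, 0, 1, 2, 3, 4, 5}


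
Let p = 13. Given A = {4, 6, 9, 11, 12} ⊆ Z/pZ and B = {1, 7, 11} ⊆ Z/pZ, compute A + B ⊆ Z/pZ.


Work in Z/13Z: reduce every sum a + b modulo 13.
Enumerate all 15 pairs:
a = 4: 4+1=5, 4+7=11, 4+11=2
a = 6: 6+1=7, 6+7=0, 6+11=4
a = 9: 9+1=10, 9+7=3, 9+11=7
a = 11: 11+1=12, 11+7=5, 11+11=9
a = 12: 12+1=0, 12+7=6, 12+11=10
Distinct residues collected: {0, 2, 3, 4, 5, 6, 7, 9, 10, 11, 12}
|A + B| = 11 (out of 13 total residues).

A + B = {0, 2, 3, 4, 5, 6, 7, 9, 10, 11, 12}


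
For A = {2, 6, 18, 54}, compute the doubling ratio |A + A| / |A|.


|A| = 4.
Compute A + A by enumerating all 16 pairs.
A + A = {4, 8, 12, 20, 24, 36, 56, 60, 72, 108}, so |A + A| = 10.
K = |A + A| / |A| = 10/4 = 5/2 ≈ 2.5000.
Reference: AP of size 4 gives K = 7/4 ≈ 1.7500; a fully generic set of size 4 gives K ≈ 2.5000.

|A| = 4, |A + A| = 10, K = 10/4 = 5/2.


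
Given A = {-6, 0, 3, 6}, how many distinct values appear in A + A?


A + A = {a + a' : a, a' ∈ A}; |A| = 4.
General bounds: 2|A| - 1 ≤ |A + A| ≤ |A|(|A|+1)/2, i.e. 7 ≤ |A + A| ≤ 10.
Lower bound 2|A|-1 is attained iff A is an arithmetic progression.
Enumerate sums a + a' for a ≤ a' (symmetric, so this suffices):
a = -6: -6+-6=-12, -6+0=-6, -6+3=-3, -6+6=0
a = 0: 0+0=0, 0+3=3, 0+6=6
a = 3: 3+3=6, 3+6=9
a = 6: 6+6=12
Distinct sums: {-12, -6, -3, 0, 3, 6, 9, 12}
|A + A| = 8

|A + A| = 8


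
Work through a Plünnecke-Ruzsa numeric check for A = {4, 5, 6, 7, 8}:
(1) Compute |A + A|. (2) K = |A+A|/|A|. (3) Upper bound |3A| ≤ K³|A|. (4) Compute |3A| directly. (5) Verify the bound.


|A| = 5.
Step 1: Compute A + A by enumerating all 25 pairs.
A + A = {8, 9, 10, 11, 12, 13, 14, 15, 16}, so |A + A| = 9.
Step 2: Doubling constant K = |A + A|/|A| = 9/5 = 9/5 ≈ 1.8000.
Step 3: Plünnecke-Ruzsa gives |3A| ≤ K³·|A| = (1.8000)³ · 5 ≈ 29.1600.
Step 4: Compute 3A = A + A + A directly by enumerating all triples (a,b,c) ∈ A³; |3A| = 13.
Step 5: Check 13 ≤ 29.1600? Yes ✓.

K = 9/5, Plünnecke-Ruzsa bound K³|A| ≈ 29.1600, |3A| = 13, inequality holds.


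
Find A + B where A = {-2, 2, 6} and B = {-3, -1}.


A + B = {a + b : a ∈ A, b ∈ B}.
Enumerate all |A|·|B| = 3·2 = 6 pairs (a, b) and collect distinct sums.
a = -2: -2+-3=-5, -2+-1=-3
a = 2: 2+-3=-1, 2+-1=1
a = 6: 6+-3=3, 6+-1=5
Collecting distinct sums: A + B = {-5, -3, -1, 1, 3, 5}
|A + B| = 6

A + B = {-5, -3, -1, 1, 3, 5}


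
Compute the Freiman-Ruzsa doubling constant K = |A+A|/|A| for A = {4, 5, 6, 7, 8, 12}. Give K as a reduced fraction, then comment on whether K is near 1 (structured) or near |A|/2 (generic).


|A| = 6.
Compute A + A by enumerating all 36 pairs.
A + A = {8, 9, 10, 11, 12, 13, 14, 15, 16, 17, 18, 19, 20, 24}, so |A + A| = 14.
K = |A + A| / |A| = 14/6 = 7/3 ≈ 2.3333.
Reference: AP of size 6 gives K = 11/6 ≈ 1.8333; a fully generic set of size 6 gives K ≈ 3.5000.

|A| = 6, |A + A| = 14, K = 14/6 = 7/3.


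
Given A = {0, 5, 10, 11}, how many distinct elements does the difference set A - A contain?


A - A = {a - a' : a, a' ∈ A}; |A| = 4.
Bounds: 2|A|-1 ≤ |A - A| ≤ |A|² - |A| + 1, i.e. 7 ≤ |A - A| ≤ 13.
Note: 0 ∈ A - A always (from a - a). The set is symmetric: if d ∈ A - A then -d ∈ A - A.
Enumerate nonzero differences d = a - a' with a > a' (then include -d):
Positive differences: {1, 5, 6, 10, 11}
Full difference set: {0} ∪ (positive diffs) ∪ (negative diffs).
|A - A| = 1 + 2·5 = 11 (matches direct enumeration: 11).

|A - A| = 11


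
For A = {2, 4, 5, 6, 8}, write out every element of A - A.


A - A = {a - a' : a, a' ∈ A}.
Compute a - a' for each ordered pair (a, a'):
a = 2: 2-2=0, 2-4=-2, 2-5=-3, 2-6=-4, 2-8=-6
a = 4: 4-2=2, 4-4=0, 4-5=-1, 4-6=-2, 4-8=-4
a = 5: 5-2=3, 5-4=1, 5-5=0, 5-6=-1, 5-8=-3
a = 6: 6-2=4, 6-4=2, 6-5=1, 6-6=0, 6-8=-2
a = 8: 8-2=6, 8-4=4, 8-5=3, 8-6=2, 8-8=0
Collecting distinct values (and noting 0 appears from a-a):
A - A = {-6, -4, -3, -2, -1, 0, 1, 2, 3, 4, 6}
|A - A| = 11

A - A = {-6, -4, -3, -2, -1, 0, 1, 2, 3, 4, 6}


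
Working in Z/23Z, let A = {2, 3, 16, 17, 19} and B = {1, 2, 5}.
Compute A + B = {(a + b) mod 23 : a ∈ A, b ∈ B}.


Work in Z/23Z: reduce every sum a + b modulo 23.
Enumerate all 15 pairs:
a = 2: 2+1=3, 2+2=4, 2+5=7
a = 3: 3+1=4, 3+2=5, 3+5=8
a = 16: 16+1=17, 16+2=18, 16+5=21
a = 17: 17+1=18, 17+2=19, 17+5=22
a = 19: 19+1=20, 19+2=21, 19+5=1
Distinct residues collected: {1, 3, 4, 5, 7, 8, 17, 18, 19, 20, 21, 22}
|A + B| = 12 (out of 23 total residues).

A + B = {1, 3, 4, 5, 7, 8, 17, 18, 19, 20, 21, 22}


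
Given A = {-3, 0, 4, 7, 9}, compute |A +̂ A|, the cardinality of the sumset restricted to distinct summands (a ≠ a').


Restricted sumset: A +̂ A = {a + a' : a ∈ A, a' ∈ A, a ≠ a'}.
Equivalently, take A + A and drop any sum 2a that is achievable ONLY as a + a for a ∈ A (i.e. sums representable only with equal summands).
Enumerate pairs (a, a') with a < a' (symmetric, so each unordered pair gives one sum; this covers all a ≠ a'):
  -3 + 0 = -3
  -3 + 4 = 1
  -3 + 7 = 4
  -3 + 9 = 6
  0 + 4 = 4
  0 + 7 = 7
  0 + 9 = 9
  4 + 7 = 11
  4 + 9 = 13
  7 + 9 = 16
Collected distinct sums: {-3, 1, 4, 6, 7, 9, 11, 13, 16}
|A +̂ A| = 9
(Reference bound: |A +̂ A| ≥ 2|A| - 3 for |A| ≥ 2, with |A| = 5 giving ≥ 7.)

|A +̂ A| = 9


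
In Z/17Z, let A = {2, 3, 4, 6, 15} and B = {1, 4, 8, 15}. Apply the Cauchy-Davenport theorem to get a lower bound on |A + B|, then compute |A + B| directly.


Cauchy-Davenport: |A + B| ≥ min(p, |A| + |B| - 1) for A, B nonempty in Z/pZ.
|A| = 5, |B| = 4, p = 17.
CD lower bound = min(17, 5 + 4 - 1) = min(17, 8) = 8.
Compute A + B mod 17 directly:
a = 2: 2+1=3, 2+4=6, 2+8=10, 2+15=0
a = 3: 3+1=4, 3+4=7, 3+8=11, 3+15=1
a = 4: 4+1=5, 4+4=8, 4+8=12, 4+15=2
a = 6: 6+1=7, 6+4=10, 6+8=14, 6+15=4
a = 15: 15+1=16, 15+4=2, 15+8=6, 15+15=13
A + B = {0, 1, 2, 3, 4, 5, 6, 7, 8, 10, 11, 12, 13, 14, 16}, so |A + B| = 15.
Verify: 15 ≥ 8? Yes ✓.

CD lower bound = 8, actual |A + B| = 15.


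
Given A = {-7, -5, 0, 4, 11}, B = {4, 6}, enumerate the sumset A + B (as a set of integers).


A + B = {a + b : a ∈ A, b ∈ B}.
Enumerate all |A|·|B| = 5·2 = 10 pairs (a, b) and collect distinct sums.
a = -7: -7+4=-3, -7+6=-1
a = -5: -5+4=-1, -5+6=1
a = 0: 0+4=4, 0+6=6
a = 4: 4+4=8, 4+6=10
a = 11: 11+4=15, 11+6=17
Collecting distinct sums: A + B = {-3, -1, 1, 4, 6, 8, 10, 15, 17}
|A + B| = 9

A + B = {-3, -1, 1, 4, 6, 8, 10, 15, 17}


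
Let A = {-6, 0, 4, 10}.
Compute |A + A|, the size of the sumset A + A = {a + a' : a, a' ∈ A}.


A + A = {a + a' : a, a' ∈ A}; |A| = 4.
General bounds: 2|A| - 1 ≤ |A + A| ≤ |A|(|A|+1)/2, i.e. 7 ≤ |A + A| ≤ 10.
Lower bound 2|A|-1 is attained iff A is an arithmetic progression.
Enumerate sums a + a' for a ≤ a' (symmetric, so this suffices):
a = -6: -6+-6=-12, -6+0=-6, -6+4=-2, -6+10=4
a = 0: 0+0=0, 0+4=4, 0+10=10
a = 4: 4+4=8, 4+10=14
a = 10: 10+10=20
Distinct sums: {-12, -6, -2, 0, 4, 8, 10, 14, 20}
|A + A| = 9

|A + A| = 9


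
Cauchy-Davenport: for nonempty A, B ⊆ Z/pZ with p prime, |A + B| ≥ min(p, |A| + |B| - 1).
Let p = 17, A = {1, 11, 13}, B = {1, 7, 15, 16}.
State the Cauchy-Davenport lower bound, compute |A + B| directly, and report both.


Cauchy-Davenport: |A + B| ≥ min(p, |A| + |B| - 1) for A, B nonempty in Z/pZ.
|A| = 3, |B| = 4, p = 17.
CD lower bound = min(17, 3 + 4 - 1) = min(17, 6) = 6.
Compute A + B mod 17 directly:
a = 1: 1+1=2, 1+7=8, 1+15=16, 1+16=0
a = 11: 11+1=12, 11+7=1, 11+15=9, 11+16=10
a = 13: 13+1=14, 13+7=3, 13+15=11, 13+16=12
A + B = {0, 1, 2, 3, 8, 9, 10, 11, 12, 14, 16}, so |A + B| = 11.
Verify: 11 ≥ 6? Yes ✓.

CD lower bound = 6, actual |A + B| = 11.


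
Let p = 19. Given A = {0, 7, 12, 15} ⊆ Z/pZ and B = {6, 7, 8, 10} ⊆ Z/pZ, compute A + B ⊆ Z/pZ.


Work in Z/19Z: reduce every sum a + b modulo 19.
Enumerate all 16 pairs:
a = 0: 0+6=6, 0+7=7, 0+8=8, 0+10=10
a = 7: 7+6=13, 7+7=14, 7+8=15, 7+10=17
a = 12: 12+6=18, 12+7=0, 12+8=1, 12+10=3
a = 15: 15+6=2, 15+7=3, 15+8=4, 15+10=6
Distinct residues collected: {0, 1, 2, 3, 4, 6, 7, 8, 10, 13, 14, 15, 17, 18}
|A + B| = 14 (out of 19 total residues).

A + B = {0, 1, 2, 3, 4, 6, 7, 8, 10, 13, 14, 15, 17, 18}


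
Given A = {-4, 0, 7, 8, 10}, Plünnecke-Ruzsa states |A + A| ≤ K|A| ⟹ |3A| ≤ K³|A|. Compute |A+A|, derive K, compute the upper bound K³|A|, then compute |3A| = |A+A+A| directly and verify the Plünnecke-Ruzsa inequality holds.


|A| = 5.
Step 1: Compute A + A by enumerating all 25 pairs.
A + A = {-8, -4, 0, 3, 4, 6, 7, 8, 10, 14, 15, 16, 17, 18, 20}, so |A + A| = 15.
Step 2: Doubling constant K = |A + A|/|A| = 15/5 = 15/5 ≈ 3.0000.
Step 3: Plünnecke-Ruzsa gives |3A| ≤ K³·|A| = (3.0000)³ · 5 ≈ 135.0000.
Step 4: Compute 3A = A + A + A directly by enumerating all triples (a,b,c) ∈ A³; |3A| = 30.
Step 5: Check 30 ≤ 135.0000? Yes ✓.

K = 15/5, Plünnecke-Ruzsa bound K³|A| ≈ 135.0000, |3A| = 30, inequality holds.


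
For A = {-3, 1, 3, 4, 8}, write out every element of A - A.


A - A = {a - a' : a, a' ∈ A}.
Compute a - a' for each ordered pair (a, a'):
a = -3: -3--3=0, -3-1=-4, -3-3=-6, -3-4=-7, -3-8=-11
a = 1: 1--3=4, 1-1=0, 1-3=-2, 1-4=-3, 1-8=-7
a = 3: 3--3=6, 3-1=2, 3-3=0, 3-4=-1, 3-8=-5
a = 4: 4--3=7, 4-1=3, 4-3=1, 4-4=0, 4-8=-4
a = 8: 8--3=11, 8-1=7, 8-3=5, 8-4=4, 8-8=0
Collecting distinct values (and noting 0 appears from a-a):
A - A = {-11, -7, -6, -5, -4, -3, -2, -1, 0, 1, 2, 3, 4, 5, 6, 7, 11}
|A - A| = 17

A - A = {-11, -7, -6, -5, -4, -3, -2, -1, 0, 1, 2, 3, 4, 5, 6, 7, 11}


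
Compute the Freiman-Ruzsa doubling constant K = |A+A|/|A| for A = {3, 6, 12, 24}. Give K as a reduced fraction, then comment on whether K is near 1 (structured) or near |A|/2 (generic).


|A| = 4.
Compute A + A by enumerating all 16 pairs.
A + A = {6, 9, 12, 15, 18, 24, 27, 30, 36, 48}, so |A + A| = 10.
K = |A + A| / |A| = 10/4 = 5/2 ≈ 2.5000.
Reference: AP of size 4 gives K = 7/4 ≈ 1.7500; a fully generic set of size 4 gives K ≈ 2.5000.

|A| = 4, |A + A| = 10, K = 10/4 = 5/2.


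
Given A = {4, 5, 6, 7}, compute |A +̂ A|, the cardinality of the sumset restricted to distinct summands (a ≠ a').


Restricted sumset: A +̂ A = {a + a' : a ∈ A, a' ∈ A, a ≠ a'}.
Equivalently, take A + A and drop any sum 2a that is achievable ONLY as a + a for a ∈ A (i.e. sums representable only with equal summands).
Enumerate pairs (a, a') with a < a' (symmetric, so each unordered pair gives one sum; this covers all a ≠ a'):
  4 + 5 = 9
  4 + 6 = 10
  4 + 7 = 11
  5 + 6 = 11
  5 + 7 = 12
  6 + 7 = 13
Collected distinct sums: {9, 10, 11, 12, 13}
|A +̂ A| = 5
(Reference bound: |A +̂ A| ≥ 2|A| - 3 for |A| ≥ 2, with |A| = 4 giving ≥ 5.)

|A +̂ A| = 5


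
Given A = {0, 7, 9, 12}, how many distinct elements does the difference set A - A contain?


A - A = {a - a' : a, a' ∈ A}; |A| = 4.
Bounds: 2|A|-1 ≤ |A - A| ≤ |A|² - |A| + 1, i.e. 7 ≤ |A - A| ≤ 13.
Note: 0 ∈ A - A always (from a - a). The set is symmetric: if d ∈ A - A then -d ∈ A - A.
Enumerate nonzero differences d = a - a' with a > a' (then include -d):
Positive differences: {2, 3, 5, 7, 9, 12}
Full difference set: {0} ∪ (positive diffs) ∪ (negative diffs).
|A - A| = 1 + 2·6 = 13 (matches direct enumeration: 13).

|A - A| = 13


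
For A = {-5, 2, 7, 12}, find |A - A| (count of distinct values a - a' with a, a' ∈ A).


A - A = {a - a' : a, a' ∈ A}; |A| = 4.
Bounds: 2|A|-1 ≤ |A - A| ≤ |A|² - |A| + 1, i.e. 7 ≤ |A - A| ≤ 13.
Note: 0 ∈ A - A always (from a - a). The set is symmetric: if d ∈ A - A then -d ∈ A - A.
Enumerate nonzero differences d = a - a' with a > a' (then include -d):
Positive differences: {5, 7, 10, 12, 17}
Full difference set: {0} ∪ (positive diffs) ∪ (negative diffs).
|A - A| = 1 + 2·5 = 11 (matches direct enumeration: 11).

|A - A| = 11


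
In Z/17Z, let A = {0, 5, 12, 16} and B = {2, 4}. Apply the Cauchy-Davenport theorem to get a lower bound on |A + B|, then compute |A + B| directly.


Cauchy-Davenport: |A + B| ≥ min(p, |A| + |B| - 1) for A, B nonempty in Z/pZ.
|A| = 4, |B| = 2, p = 17.
CD lower bound = min(17, 4 + 2 - 1) = min(17, 5) = 5.
Compute A + B mod 17 directly:
a = 0: 0+2=2, 0+4=4
a = 5: 5+2=7, 5+4=9
a = 12: 12+2=14, 12+4=16
a = 16: 16+2=1, 16+4=3
A + B = {1, 2, 3, 4, 7, 9, 14, 16}, so |A + B| = 8.
Verify: 8 ≥ 5? Yes ✓.

CD lower bound = 5, actual |A + B| = 8.


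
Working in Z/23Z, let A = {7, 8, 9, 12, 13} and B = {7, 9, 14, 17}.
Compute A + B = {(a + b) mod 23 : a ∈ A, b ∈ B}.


Work in Z/23Z: reduce every sum a + b modulo 23.
Enumerate all 20 pairs:
a = 7: 7+7=14, 7+9=16, 7+14=21, 7+17=1
a = 8: 8+7=15, 8+9=17, 8+14=22, 8+17=2
a = 9: 9+7=16, 9+9=18, 9+14=0, 9+17=3
a = 12: 12+7=19, 12+9=21, 12+14=3, 12+17=6
a = 13: 13+7=20, 13+9=22, 13+14=4, 13+17=7
Distinct residues collected: {0, 1, 2, 3, 4, 6, 7, 14, 15, 16, 17, 18, 19, 20, 21, 22}
|A + B| = 16 (out of 23 total residues).

A + B = {0, 1, 2, 3, 4, 6, 7, 14, 15, 16, 17, 18, 19, 20, 21, 22}


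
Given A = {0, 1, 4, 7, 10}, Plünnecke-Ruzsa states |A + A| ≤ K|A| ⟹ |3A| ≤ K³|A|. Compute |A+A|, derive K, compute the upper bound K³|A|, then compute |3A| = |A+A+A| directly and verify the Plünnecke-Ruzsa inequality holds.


|A| = 5.
Step 1: Compute A + A by enumerating all 25 pairs.
A + A = {0, 1, 2, 4, 5, 7, 8, 10, 11, 14, 17, 20}, so |A + A| = 12.
Step 2: Doubling constant K = |A + A|/|A| = 12/5 = 12/5 ≈ 2.4000.
Step 3: Plünnecke-Ruzsa gives |3A| ≤ K³·|A| = (2.4000)³ · 5 ≈ 69.1200.
Step 4: Compute 3A = A + A + A directly by enumerating all triples (a,b,c) ∈ A³; |3A| = 22.
Step 5: Check 22 ≤ 69.1200? Yes ✓.

K = 12/5, Plünnecke-Ruzsa bound K³|A| ≈ 69.1200, |3A| = 22, inequality holds.


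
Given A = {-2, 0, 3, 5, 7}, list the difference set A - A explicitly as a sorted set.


A - A = {a - a' : a, a' ∈ A}.
Compute a - a' for each ordered pair (a, a'):
a = -2: -2--2=0, -2-0=-2, -2-3=-5, -2-5=-7, -2-7=-9
a = 0: 0--2=2, 0-0=0, 0-3=-3, 0-5=-5, 0-7=-7
a = 3: 3--2=5, 3-0=3, 3-3=0, 3-5=-2, 3-7=-4
a = 5: 5--2=7, 5-0=5, 5-3=2, 5-5=0, 5-7=-2
a = 7: 7--2=9, 7-0=7, 7-3=4, 7-5=2, 7-7=0
Collecting distinct values (and noting 0 appears from a-a):
A - A = {-9, -7, -5, -4, -3, -2, 0, 2, 3, 4, 5, 7, 9}
|A - A| = 13

A - A = {-9, -7, -5, -4, -3, -2, 0, 2, 3, 4, 5, 7, 9}
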